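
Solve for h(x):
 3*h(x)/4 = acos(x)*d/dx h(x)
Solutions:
 h(x) = C1*exp(3*Integral(1/acos(x), x)/4)


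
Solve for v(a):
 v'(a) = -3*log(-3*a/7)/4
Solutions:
 v(a) = C1 - 3*a*log(-a)/4 + 3*a*(-log(3) + 1 + log(7))/4


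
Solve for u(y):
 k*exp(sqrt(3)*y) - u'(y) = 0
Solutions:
 u(y) = C1 + sqrt(3)*k*exp(sqrt(3)*y)/3


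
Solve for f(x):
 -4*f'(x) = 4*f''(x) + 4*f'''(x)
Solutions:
 f(x) = C1 + (C2*sin(sqrt(3)*x/2) + C3*cos(sqrt(3)*x/2))*exp(-x/2)


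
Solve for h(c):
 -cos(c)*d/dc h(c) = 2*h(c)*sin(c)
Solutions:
 h(c) = C1*cos(c)^2


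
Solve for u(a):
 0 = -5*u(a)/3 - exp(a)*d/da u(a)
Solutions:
 u(a) = C1*exp(5*exp(-a)/3)


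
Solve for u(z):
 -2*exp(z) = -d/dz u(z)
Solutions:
 u(z) = C1 + 2*exp(z)


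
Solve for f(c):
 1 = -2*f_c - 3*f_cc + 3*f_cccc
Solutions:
 f(c) = C1 + C2*exp(-3^(1/3)*c*(3^(1/3)/(sqrt(6) + 3)^(1/3) + (sqrt(6) + 3)^(1/3))/6)*sin(3^(1/6)*c*(-3^(2/3)*(sqrt(6) + 3)^(1/3) + 3/(sqrt(6) + 3)^(1/3))/6) + C3*exp(-3^(1/3)*c*(3^(1/3)/(sqrt(6) + 3)^(1/3) + (sqrt(6) + 3)^(1/3))/6)*cos(3^(1/6)*c*(-3^(2/3)*(sqrt(6) + 3)^(1/3) + 3/(sqrt(6) + 3)^(1/3))/6) + C4*exp(3^(1/3)*c*(3^(1/3)/(sqrt(6) + 3)^(1/3) + (sqrt(6) + 3)^(1/3))/3) - c/2


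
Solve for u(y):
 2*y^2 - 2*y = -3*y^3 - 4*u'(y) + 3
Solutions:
 u(y) = C1 - 3*y^4/16 - y^3/6 + y^2/4 + 3*y/4


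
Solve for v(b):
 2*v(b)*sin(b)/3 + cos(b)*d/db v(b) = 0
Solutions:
 v(b) = C1*cos(b)^(2/3)


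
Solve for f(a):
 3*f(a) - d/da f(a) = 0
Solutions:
 f(a) = C1*exp(3*a)


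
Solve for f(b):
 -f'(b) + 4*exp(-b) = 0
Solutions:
 f(b) = C1 - 4*exp(-b)


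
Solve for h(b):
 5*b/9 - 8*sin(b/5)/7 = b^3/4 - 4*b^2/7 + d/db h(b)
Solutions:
 h(b) = C1 - b^4/16 + 4*b^3/21 + 5*b^2/18 + 40*cos(b/5)/7


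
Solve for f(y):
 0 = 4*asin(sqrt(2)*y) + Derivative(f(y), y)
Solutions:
 f(y) = C1 - 4*y*asin(sqrt(2)*y) - 2*sqrt(2)*sqrt(1 - 2*y^2)


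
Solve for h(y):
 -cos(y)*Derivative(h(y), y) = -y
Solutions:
 h(y) = C1 + Integral(y/cos(y), y)


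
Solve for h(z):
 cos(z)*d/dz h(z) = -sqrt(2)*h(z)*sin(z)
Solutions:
 h(z) = C1*cos(z)^(sqrt(2))


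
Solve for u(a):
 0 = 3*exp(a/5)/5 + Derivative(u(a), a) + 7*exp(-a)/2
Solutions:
 u(a) = C1 - 3*exp(a/5) + 7*exp(-a)/2


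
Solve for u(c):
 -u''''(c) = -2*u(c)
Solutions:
 u(c) = C1*exp(-2^(1/4)*c) + C2*exp(2^(1/4)*c) + C3*sin(2^(1/4)*c) + C4*cos(2^(1/4)*c)


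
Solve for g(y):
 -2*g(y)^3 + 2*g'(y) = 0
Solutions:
 g(y) = -sqrt(2)*sqrt(-1/(C1 + y))/2
 g(y) = sqrt(2)*sqrt(-1/(C1 + y))/2


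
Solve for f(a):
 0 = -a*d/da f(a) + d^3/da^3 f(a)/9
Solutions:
 f(a) = C1 + Integral(C2*airyai(3^(2/3)*a) + C3*airybi(3^(2/3)*a), a)


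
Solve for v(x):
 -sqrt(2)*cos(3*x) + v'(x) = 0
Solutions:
 v(x) = C1 + sqrt(2)*sin(3*x)/3


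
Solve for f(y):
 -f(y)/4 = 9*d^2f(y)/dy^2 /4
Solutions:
 f(y) = C1*sin(y/3) + C2*cos(y/3)


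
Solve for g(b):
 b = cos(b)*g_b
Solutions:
 g(b) = C1 + Integral(b/cos(b), b)


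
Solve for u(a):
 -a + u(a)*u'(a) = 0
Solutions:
 u(a) = -sqrt(C1 + a^2)
 u(a) = sqrt(C1 + a^2)


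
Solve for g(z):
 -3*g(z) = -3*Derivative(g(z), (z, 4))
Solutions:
 g(z) = C1*exp(-z) + C2*exp(z) + C3*sin(z) + C4*cos(z)


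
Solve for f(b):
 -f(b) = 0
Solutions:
 f(b) = 0


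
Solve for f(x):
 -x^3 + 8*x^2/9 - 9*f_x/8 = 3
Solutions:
 f(x) = C1 - 2*x^4/9 + 64*x^3/243 - 8*x/3


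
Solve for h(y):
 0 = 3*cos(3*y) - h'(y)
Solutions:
 h(y) = C1 + sin(3*y)


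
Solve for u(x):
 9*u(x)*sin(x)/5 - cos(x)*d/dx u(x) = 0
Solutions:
 u(x) = C1/cos(x)^(9/5)


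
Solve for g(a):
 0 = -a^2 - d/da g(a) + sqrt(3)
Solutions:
 g(a) = C1 - a^3/3 + sqrt(3)*a


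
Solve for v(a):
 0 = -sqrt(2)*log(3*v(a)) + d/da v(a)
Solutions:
 -sqrt(2)*Integral(1/(log(_y) + log(3)), (_y, v(a)))/2 = C1 - a


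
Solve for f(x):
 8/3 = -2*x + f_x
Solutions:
 f(x) = C1 + x^2 + 8*x/3


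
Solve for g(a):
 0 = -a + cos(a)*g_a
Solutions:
 g(a) = C1 + Integral(a/cos(a), a)


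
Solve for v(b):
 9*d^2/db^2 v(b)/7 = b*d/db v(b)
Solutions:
 v(b) = C1 + C2*erfi(sqrt(14)*b/6)


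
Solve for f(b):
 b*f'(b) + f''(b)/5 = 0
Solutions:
 f(b) = C1 + C2*erf(sqrt(10)*b/2)


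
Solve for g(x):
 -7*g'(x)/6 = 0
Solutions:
 g(x) = C1


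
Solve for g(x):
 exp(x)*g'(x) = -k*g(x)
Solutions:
 g(x) = C1*exp(k*exp(-x))


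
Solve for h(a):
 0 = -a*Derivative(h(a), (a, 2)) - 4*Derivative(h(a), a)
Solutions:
 h(a) = C1 + C2/a^3


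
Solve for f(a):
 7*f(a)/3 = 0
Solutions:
 f(a) = 0


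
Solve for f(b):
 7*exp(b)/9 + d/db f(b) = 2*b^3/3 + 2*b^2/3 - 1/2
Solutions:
 f(b) = C1 + b^4/6 + 2*b^3/9 - b/2 - 7*exp(b)/9


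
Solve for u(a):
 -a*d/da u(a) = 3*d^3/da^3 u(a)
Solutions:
 u(a) = C1 + Integral(C2*airyai(-3^(2/3)*a/3) + C3*airybi(-3^(2/3)*a/3), a)


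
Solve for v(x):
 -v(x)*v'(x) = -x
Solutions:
 v(x) = -sqrt(C1 + x^2)
 v(x) = sqrt(C1 + x^2)


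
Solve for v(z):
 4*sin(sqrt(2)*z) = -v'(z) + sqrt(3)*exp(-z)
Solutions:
 v(z) = C1 + 2*sqrt(2)*cos(sqrt(2)*z) - sqrt(3)*exp(-z)


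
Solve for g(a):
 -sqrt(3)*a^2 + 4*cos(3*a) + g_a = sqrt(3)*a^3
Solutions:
 g(a) = C1 + sqrt(3)*a^4/4 + sqrt(3)*a^3/3 - 4*sin(3*a)/3


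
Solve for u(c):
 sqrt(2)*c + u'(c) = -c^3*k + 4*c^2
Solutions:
 u(c) = C1 - c^4*k/4 + 4*c^3/3 - sqrt(2)*c^2/2


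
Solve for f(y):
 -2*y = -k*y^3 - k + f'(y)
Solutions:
 f(y) = C1 + k*y^4/4 + k*y - y^2


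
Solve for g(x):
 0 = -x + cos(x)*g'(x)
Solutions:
 g(x) = C1 + Integral(x/cos(x), x)


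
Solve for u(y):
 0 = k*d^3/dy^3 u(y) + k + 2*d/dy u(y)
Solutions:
 u(y) = C1 + C2*exp(-sqrt(2)*y*sqrt(-1/k)) + C3*exp(sqrt(2)*y*sqrt(-1/k)) - k*y/2


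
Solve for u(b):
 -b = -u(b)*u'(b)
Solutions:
 u(b) = -sqrt(C1 + b^2)
 u(b) = sqrt(C1 + b^2)


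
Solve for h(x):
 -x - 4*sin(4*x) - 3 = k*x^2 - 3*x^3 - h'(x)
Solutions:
 h(x) = C1 + k*x^3/3 - 3*x^4/4 + x^2/2 + 3*x - cos(4*x)


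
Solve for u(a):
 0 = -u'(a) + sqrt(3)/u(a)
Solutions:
 u(a) = -sqrt(C1 + 2*sqrt(3)*a)
 u(a) = sqrt(C1 + 2*sqrt(3)*a)


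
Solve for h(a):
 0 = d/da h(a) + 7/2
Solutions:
 h(a) = C1 - 7*a/2


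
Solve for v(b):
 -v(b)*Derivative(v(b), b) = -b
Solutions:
 v(b) = -sqrt(C1 + b^2)
 v(b) = sqrt(C1 + b^2)


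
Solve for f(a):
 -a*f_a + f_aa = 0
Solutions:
 f(a) = C1 + C2*erfi(sqrt(2)*a/2)


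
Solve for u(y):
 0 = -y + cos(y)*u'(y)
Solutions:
 u(y) = C1 + Integral(y/cos(y), y)


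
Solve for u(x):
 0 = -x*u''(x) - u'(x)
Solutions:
 u(x) = C1 + C2*log(x)


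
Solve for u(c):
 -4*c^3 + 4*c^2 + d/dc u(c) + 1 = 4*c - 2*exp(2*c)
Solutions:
 u(c) = C1 + c^4 - 4*c^3/3 + 2*c^2 - c - exp(2*c)


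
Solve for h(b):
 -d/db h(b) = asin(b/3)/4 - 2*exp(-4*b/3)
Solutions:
 h(b) = C1 - b*asin(b/3)/4 - sqrt(9 - b^2)/4 - 3*exp(-4*b/3)/2


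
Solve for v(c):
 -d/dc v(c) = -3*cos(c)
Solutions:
 v(c) = C1 + 3*sin(c)


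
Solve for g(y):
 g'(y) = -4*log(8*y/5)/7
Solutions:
 g(y) = C1 - 4*y*log(y)/7 - 12*y*log(2)/7 + 4*y/7 + 4*y*log(5)/7


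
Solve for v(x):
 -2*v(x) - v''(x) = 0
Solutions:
 v(x) = C1*sin(sqrt(2)*x) + C2*cos(sqrt(2)*x)


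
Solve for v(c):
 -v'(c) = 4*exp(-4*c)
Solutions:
 v(c) = C1 + exp(-4*c)


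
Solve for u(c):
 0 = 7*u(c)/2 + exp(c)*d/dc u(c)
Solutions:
 u(c) = C1*exp(7*exp(-c)/2)


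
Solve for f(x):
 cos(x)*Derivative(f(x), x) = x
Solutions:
 f(x) = C1 + Integral(x/cos(x), x)


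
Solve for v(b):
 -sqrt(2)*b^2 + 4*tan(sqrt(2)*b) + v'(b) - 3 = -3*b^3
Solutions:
 v(b) = C1 - 3*b^4/4 + sqrt(2)*b^3/3 + 3*b + 2*sqrt(2)*log(cos(sqrt(2)*b))


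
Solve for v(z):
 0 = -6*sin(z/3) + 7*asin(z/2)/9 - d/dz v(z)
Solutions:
 v(z) = C1 + 7*z*asin(z/2)/9 + 7*sqrt(4 - z^2)/9 + 18*cos(z/3)


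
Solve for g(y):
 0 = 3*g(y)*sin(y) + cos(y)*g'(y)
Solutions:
 g(y) = C1*cos(y)^3


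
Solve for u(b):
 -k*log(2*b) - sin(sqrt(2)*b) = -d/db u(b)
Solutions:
 u(b) = C1 + b*k*(log(b) - 1) + b*k*log(2) - sqrt(2)*cos(sqrt(2)*b)/2


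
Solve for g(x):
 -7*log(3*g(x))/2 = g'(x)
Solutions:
 2*Integral(1/(log(_y) + log(3)), (_y, g(x)))/7 = C1 - x


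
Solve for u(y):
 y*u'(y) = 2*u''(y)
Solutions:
 u(y) = C1 + C2*erfi(y/2)


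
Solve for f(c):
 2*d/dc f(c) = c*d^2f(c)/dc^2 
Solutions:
 f(c) = C1 + C2*c^3


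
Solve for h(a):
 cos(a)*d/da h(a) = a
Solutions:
 h(a) = C1 + Integral(a/cos(a), a)


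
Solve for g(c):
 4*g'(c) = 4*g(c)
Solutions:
 g(c) = C1*exp(c)


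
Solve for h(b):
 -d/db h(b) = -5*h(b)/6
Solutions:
 h(b) = C1*exp(5*b/6)


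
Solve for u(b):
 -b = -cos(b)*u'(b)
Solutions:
 u(b) = C1 + Integral(b/cos(b), b)


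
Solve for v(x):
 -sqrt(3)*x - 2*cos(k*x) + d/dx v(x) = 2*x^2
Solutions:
 v(x) = C1 + 2*x^3/3 + sqrt(3)*x^2/2 + 2*sin(k*x)/k


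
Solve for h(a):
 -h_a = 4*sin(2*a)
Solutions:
 h(a) = C1 + 2*cos(2*a)


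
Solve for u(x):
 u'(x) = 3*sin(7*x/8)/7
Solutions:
 u(x) = C1 - 24*cos(7*x/8)/49


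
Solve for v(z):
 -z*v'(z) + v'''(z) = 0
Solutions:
 v(z) = C1 + Integral(C2*airyai(z) + C3*airybi(z), z)


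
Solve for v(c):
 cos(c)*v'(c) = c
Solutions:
 v(c) = C1 + Integral(c/cos(c), c)


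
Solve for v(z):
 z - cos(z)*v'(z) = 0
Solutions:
 v(z) = C1 + Integral(z/cos(z), z)


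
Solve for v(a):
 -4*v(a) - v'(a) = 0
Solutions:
 v(a) = C1*exp(-4*a)


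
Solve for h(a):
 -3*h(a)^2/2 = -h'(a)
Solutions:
 h(a) = -2/(C1 + 3*a)


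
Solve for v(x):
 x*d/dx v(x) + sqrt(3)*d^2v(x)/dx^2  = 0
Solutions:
 v(x) = C1 + C2*erf(sqrt(2)*3^(3/4)*x/6)


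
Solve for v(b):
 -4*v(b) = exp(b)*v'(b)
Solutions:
 v(b) = C1*exp(4*exp(-b))


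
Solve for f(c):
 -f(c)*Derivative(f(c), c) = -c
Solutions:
 f(c) = -sqrt(C1 + c^2)
 f(c) = sqrt(C1 + c^2)


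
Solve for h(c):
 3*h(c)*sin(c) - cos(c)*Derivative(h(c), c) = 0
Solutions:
 h(c) = C1/cos(c)^3


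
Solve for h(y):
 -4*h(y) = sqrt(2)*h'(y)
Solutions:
 h(y) = C1*exp(-2*sqrt(2)*y)


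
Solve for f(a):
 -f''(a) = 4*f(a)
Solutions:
 f(a) = C1*sin(2*a) + C2*cos(2*a)


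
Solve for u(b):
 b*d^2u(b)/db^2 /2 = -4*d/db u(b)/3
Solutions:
 u(b) = C1 + C2/b^(5/3)


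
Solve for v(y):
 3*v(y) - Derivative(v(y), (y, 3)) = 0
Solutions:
 v(y) = C3*exp(3^(1/3)*y) + (C1*sin(3^(5/6)*y/2) + C2*cos(3^(5/6)*y/2))*exp(-3^(1/3)*y/2)


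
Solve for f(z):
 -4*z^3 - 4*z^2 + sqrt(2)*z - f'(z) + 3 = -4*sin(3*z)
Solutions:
 f(z) = C1 - z^4 - 4*z^3/3 + sqrt(2)*z^2/2 + 3*z - 4*cos(3*z)/3


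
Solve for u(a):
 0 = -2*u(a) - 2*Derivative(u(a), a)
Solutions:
 u(a) = C1*exp(-a)


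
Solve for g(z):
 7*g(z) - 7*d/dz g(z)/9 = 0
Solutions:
 g(z) = C1*exp(9*z)


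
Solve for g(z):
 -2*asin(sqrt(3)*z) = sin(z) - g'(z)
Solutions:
 g(z) = C1 + 2*z*asin(sqrt(3)*z) + 2*sqrt(3)*sqrt(1 - 3*z^2)/3 - cos(z)


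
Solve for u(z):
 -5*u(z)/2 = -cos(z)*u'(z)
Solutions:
 u(z) = C1*(sin(z) + 1)^(5/4)/(sin(z) - 1)^(5/4)


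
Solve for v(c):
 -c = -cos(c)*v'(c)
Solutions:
 v(c) = C1 + Integral(c/cos(c), c)


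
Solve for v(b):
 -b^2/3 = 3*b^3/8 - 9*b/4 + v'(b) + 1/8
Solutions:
 v(b) = C1 - 3*b^4/32 - b^3/9 + 9*b^2/8 - b/8


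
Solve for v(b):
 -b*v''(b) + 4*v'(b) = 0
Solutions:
 v(b) = C1 + C2*b^5


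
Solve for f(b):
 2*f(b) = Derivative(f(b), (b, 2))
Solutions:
 f(b) = C1*exp(-sqrt(2)*b) + C2*exp(sqrt(2)*b)


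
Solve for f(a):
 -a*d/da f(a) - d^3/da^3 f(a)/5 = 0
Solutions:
 f(a) = C1 + Integral(C2*airyai(-5^(1/3)*a) + C3*airybi(-5^(1/3)*a), a)


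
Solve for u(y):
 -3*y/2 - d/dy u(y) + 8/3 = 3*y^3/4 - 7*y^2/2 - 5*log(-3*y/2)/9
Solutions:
 u(y) = C1 - 3*y^4/16 + 7*y^3/6 - 3*y^2/4 + 5*y*log(-y)/9 + y*(-5*log(2) + 5*log(3) + 19)/9


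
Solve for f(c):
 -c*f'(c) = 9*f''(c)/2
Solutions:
 f(c) = C1 + C2*erf(c/3)


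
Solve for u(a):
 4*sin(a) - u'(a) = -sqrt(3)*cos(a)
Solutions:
 u(a) = C1 + sqrt(3)*sin(a) - 4*cos(a)


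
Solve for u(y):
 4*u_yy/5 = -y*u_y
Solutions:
 u(y) = C1 + C2*erf(sqrt(10)*y/4)


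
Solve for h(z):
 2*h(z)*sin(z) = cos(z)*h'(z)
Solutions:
 h(z) = C1/cos(z)^2


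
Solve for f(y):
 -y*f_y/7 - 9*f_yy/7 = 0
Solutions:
 f(y) = C1 + C2*erf(sqrt(2)*y/6)


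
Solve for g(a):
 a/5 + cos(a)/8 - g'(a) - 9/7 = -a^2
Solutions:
 g(a) = C1 + a^3/3 + a^2/10 - 9*a/7 + sin(a)/8


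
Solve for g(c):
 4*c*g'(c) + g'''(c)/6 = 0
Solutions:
 g(c) = C1 + Integral(C2*airyai(-2*3^(1/3)*c) + C3*airybi(-2*3^(1/3)*c), c)


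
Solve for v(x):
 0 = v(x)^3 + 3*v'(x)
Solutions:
 v(x) = -sqrt(6)*sqrt(-1/(C1 - x))/2
 v(x) = sqrt(6)*sqrt(-1/(C1 - x))/2


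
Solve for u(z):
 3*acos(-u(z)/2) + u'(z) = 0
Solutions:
 Integral(1/acos(-_y/2), (_y, u(z))) = C1 - 3*z


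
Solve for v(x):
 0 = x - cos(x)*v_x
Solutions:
 v(x) = C1 + Integral(x/cos(x), x)


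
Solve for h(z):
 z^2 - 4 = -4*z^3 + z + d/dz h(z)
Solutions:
 h(z) = C1 + z^4 + z^3/3 - z^2/2 - 4*z


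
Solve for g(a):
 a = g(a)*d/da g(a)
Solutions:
 g(a) = -sqrt(C1 + a^2)
 g(a) = sqrt(C1 + a^2)


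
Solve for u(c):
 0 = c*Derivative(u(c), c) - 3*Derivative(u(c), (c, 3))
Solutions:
 u(c) = C1 + Integral(C2*airyai(3^(2/3)*c/3) + C3*airybi(3^(2/3)*c/3), c)


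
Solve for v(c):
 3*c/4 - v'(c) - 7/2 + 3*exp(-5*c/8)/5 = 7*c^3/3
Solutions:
 v(c) = C1 - 7*c^4/12 + 3*c^2/8 - 7*c/2 - 24*exp(-5*c/8)/25


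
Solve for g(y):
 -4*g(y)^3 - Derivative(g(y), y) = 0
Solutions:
 g(y) = -sqrt(2)*sqrt(-1/(C1 - 4*y))/2
 g(y) = sqrt(2)*sqrt(-1/(C1 - 4*y))/2


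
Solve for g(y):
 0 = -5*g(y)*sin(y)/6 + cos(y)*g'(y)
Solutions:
 g(y) = C1/cos(y)^(5/6)


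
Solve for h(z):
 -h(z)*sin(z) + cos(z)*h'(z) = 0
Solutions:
 h(z) = C1/cos(z)


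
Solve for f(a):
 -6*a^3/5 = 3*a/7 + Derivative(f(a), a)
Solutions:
 f(a) = C1 - 3*a^4/10 - 3*a^2/14


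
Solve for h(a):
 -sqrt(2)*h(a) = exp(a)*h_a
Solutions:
 h(a) = C1*exp(sqrt(2)*exp(-a))


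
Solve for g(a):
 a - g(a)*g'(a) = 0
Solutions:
 g(a) = -sqrt(C1 + a^2)
 g(a) = sqrt(C1 + a^2)


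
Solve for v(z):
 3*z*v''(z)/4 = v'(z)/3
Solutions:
 v(z) = C1 + C2*z^(13/9)


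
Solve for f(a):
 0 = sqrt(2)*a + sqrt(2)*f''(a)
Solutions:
 f(a) = C1 + C2*a - a^3/6


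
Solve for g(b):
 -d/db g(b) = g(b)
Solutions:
 g(b) = C1*exp(-b)


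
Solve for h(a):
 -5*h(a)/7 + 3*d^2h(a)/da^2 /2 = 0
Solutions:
 h(a) = C1*exp(-sqrt(210)*a/21) + C2*exp(sqrt(210)*a/21)


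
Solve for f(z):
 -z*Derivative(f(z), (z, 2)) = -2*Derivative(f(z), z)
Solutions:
 f(z) = C1 + C2*z^3


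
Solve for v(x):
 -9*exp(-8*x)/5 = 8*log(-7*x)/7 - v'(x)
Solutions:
 v(x) = C1 + 8*x*log(-x)/7 + 8*x*(-1 + log(7))/7 - 9*exp(-8*x)/40


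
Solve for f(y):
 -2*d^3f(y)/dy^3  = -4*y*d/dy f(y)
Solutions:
 f(y) = C1 + Integral(C2*airyai(2^(1/3)*y) + C3*airybi(2^(1/3)*y), y)


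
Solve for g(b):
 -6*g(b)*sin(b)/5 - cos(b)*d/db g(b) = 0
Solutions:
 g(b) = C1*cos(b)^(6/5)


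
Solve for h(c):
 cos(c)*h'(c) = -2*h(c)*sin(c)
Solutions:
 h(c) = C1*cos(c)^2


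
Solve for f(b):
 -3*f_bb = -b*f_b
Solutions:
 f(b) = C1 + C2*erfi(sqrt(6)*b/6)


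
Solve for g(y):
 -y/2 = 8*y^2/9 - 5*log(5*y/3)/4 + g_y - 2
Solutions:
 g(y) = C1 - 8*y^3/27 - y^2/4 + 5*y*log(y)/4 - 5*y*log(3)/4 + 3*y/4 + 5*y*log(5)/4


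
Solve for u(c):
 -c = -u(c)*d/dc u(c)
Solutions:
 u(c) = -sqrt(C1 + c^2)
 u(c) = sqrt(C1 + c^2)


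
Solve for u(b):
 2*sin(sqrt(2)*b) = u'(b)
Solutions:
 u(b) = C1 - sqrt(2)*cos(sqrt(2)*b)


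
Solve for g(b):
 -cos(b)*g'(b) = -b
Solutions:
 g(b) = C1 + Integral(b/cos(b), b)


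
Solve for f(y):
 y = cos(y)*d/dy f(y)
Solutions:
 f(y) = C1 + Integral(y/cos(y), y)


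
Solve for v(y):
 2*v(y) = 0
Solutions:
 v(y) = 0


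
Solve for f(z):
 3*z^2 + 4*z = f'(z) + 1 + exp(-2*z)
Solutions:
 f(z) = C1 + z^3 + 2*z^2 - z + exp(-2*z)/2


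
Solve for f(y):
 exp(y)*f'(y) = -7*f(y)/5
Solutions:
 f(y) = C1*exp(7*exp(-y)/5)


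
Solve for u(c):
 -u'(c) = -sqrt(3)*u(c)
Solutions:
 u(c) = C1*exp(sqrt(3)*c)


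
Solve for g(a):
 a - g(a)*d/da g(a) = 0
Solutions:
 g(a) = -sqrt(C1 + a^2)
 g(a) = sqrt(C1 + a^2)


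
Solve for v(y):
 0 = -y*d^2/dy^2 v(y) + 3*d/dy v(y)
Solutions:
 v(y) = C1 + C2*y^4


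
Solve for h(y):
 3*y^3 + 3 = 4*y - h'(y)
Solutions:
 h(y) = C1 - 3*y^4/4 + 2*y^2 - 3*y


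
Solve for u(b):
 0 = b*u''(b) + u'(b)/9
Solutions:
 u(b) = C1 + C2*b^(8/9)


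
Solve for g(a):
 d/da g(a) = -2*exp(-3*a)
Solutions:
 g(a) = C1 + 2*exp(-3*a)/3


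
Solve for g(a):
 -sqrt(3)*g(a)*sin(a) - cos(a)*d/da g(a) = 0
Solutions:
 g(a) = C1*cos(a)^(sqrt(3))


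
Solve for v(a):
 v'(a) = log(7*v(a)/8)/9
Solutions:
 9*Integral(1/(-log(_y) - log(7) + 3*log(2)), (_y, v(a))) = C1 - a


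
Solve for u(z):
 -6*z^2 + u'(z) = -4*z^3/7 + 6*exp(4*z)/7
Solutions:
 u(z) = C1 - z^4/7 + 2*z^3 + 3*exp(4*z)/14


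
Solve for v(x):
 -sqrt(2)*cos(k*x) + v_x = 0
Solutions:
 v(x) = C1 + sqrt(2)*sin(k*x)/k


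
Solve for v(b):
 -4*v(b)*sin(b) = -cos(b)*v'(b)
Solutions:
 v(b) = C1/cos(b)^4


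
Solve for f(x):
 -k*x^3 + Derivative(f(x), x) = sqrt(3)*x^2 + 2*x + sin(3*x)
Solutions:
 f(x) = C1 + k*x^4/4 + sqrt(3)*x^3/3 + x^2 - cos(3*x)/3


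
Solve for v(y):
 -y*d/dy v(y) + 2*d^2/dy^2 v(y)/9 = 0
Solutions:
 v(y) = C1 + C2*erfi(3*y/2)


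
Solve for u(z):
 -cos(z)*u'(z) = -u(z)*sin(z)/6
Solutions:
 u(z) = C1/cos(z)^(1/6)


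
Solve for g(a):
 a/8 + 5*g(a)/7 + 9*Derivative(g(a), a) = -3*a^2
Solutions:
 g(a) = C1*exp(-5*a/63) - 21*a^2/5 + 21133*a/200 - 1331379/1000


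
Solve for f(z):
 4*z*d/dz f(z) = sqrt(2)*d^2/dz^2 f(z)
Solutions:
 f(z) = C1 + C2*erfi(2^(1/4)*z)


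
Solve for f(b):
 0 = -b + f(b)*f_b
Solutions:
 f(b) = -sqrt(C1 + b^2)
 f(b) = sqrt(C1 + b^2)


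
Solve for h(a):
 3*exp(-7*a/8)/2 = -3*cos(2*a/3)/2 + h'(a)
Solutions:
 h(a) = C1 + 9*sin(2*a/3)/4 - 12*exp(-7*a/8)/7


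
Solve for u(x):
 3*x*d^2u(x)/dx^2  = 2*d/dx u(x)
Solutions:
 u(x) = C1 + C2*x^(5/3)


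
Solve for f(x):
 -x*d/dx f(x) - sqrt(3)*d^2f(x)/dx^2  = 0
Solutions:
 f(x) = C1 + C2*erf(sqrt(2)*3^(3/4)*x/6)


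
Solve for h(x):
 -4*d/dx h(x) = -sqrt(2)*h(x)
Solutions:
 h(x) = C1*exp(sqrt(2)*x/4)


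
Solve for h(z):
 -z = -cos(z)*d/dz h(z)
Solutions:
 h(z) = C1 + Integral(z/cos(z), z)


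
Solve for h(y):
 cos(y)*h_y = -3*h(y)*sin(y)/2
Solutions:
 h(y) = C1*cos(y)^(3/2)


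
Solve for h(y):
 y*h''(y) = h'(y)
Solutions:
 h(y) = C1 + C2*y^2


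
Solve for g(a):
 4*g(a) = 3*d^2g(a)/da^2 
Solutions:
 g(a) = C1*exp(-2*sqrt(3)*a/3) + C2*exp(2*sqrt(3)*a/3)


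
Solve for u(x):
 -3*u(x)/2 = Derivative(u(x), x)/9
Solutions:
 u(x) = C1*exp(-27*x/2)


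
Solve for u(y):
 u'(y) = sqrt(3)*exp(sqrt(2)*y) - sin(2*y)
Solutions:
 u(y) = C1 + sqrt(6)*exp(sqrt(2)*y)/2 + cos(2*y)/2


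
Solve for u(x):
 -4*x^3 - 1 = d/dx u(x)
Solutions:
 u(x) = C1 - x^4 - x


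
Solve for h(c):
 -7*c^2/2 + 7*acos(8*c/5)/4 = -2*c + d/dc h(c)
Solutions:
 h(c) = C1 - 7*c^3/6 + c^2 + 7*c*acos(8*c/5)/4 - 7*sqrt(25 - 64*c^2)/32


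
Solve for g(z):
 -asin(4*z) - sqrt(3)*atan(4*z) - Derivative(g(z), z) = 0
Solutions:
 g(z) = C1 - z*asin(4*z) - sqrt(1 - 16*z^2)/4 - sqrt(3)*(z*atan(4*z) - log(16*z^2 + 1)/8)


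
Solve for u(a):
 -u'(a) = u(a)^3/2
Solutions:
 u(a) = -sqrt(-1/(C1 - a))
 u(a) = sqrt(-1/(C1 - a))


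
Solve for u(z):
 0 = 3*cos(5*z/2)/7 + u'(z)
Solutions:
 u(z) = C1 - 6*sin(5*z/2)/35


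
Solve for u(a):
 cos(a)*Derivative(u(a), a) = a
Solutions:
 u(a) = C1 + Integral(a/cos(a), a)


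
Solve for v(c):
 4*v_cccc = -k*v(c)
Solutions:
 v(c) = C1*exp(-sqrt(2)*c*(-k)^(1/4)/2) + C2*exp(sqrt(2)*c*(-k)^(1/4)/2) + C3*exp(-sqrt(2)*I*c*(-k)^(1/4)/2) + C4*exp(sqrt(2)*I*c*(-k)^(1/4)/2)


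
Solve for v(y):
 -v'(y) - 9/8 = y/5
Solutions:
 v(y) = C1 - y^2/10 - 9*y/8


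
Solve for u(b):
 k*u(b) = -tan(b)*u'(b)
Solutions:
 u(b) = C1*exp(-k*log(sin(b)))


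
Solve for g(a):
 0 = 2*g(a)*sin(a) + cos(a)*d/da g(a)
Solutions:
 g(a) = C1*cos(a)^2


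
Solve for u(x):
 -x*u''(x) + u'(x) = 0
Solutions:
 u(x) = C1 + C2*x^2


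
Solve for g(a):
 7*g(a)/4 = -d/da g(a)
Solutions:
 g(a) = C1*exp(-7*a/4)


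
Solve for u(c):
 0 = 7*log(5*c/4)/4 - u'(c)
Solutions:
 u(c) = C1 + 7*c*log(c)/4 - 7*c*log(2)/2 - 7*c/4 + 7*c*log(5)/4


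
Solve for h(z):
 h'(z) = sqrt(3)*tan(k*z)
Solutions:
 h(z) = C1 + sqrt(3)*Piecewise((-log(cos(k*z))/k, Ne(k, 0)), (0, True))


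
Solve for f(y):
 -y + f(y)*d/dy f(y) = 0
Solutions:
 f(y) = -sqrt(C1 + y^2)
 f(y) = sqrt(C1 + y^2)


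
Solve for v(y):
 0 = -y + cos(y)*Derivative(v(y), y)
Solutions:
 v(y) = C1 + Integral(y/cos(y), y)


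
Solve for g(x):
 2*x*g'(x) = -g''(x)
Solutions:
 g(x) = C1 + C2*erf(x)


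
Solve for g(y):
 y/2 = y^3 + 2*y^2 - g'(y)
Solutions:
 g(y) = C1 + y^4/4 + 2*y^3/3 - y^2/4


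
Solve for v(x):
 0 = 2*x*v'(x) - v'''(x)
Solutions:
 v(x) = C1 + Integral(C2*airyai(2^(1/3)*x) + C3*airybi(2^(1/3)*x), x)


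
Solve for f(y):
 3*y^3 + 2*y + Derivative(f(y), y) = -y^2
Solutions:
 f(y) = C1 - 3*y^4/4 - y^3/3 - y^2


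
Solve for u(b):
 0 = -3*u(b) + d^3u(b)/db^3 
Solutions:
 u(b) = C3*exp(3^(1/3)*b) + (C1*sin(3^(5/6)*b/2) + C2*cos(3^(5/6)*b/2))*exp(-3^(1/3)*b/2)


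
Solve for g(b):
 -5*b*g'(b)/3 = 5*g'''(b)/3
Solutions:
 g(b) = C1 + Integral(C2*airyai(-b) + C3*airybi(-b), b)


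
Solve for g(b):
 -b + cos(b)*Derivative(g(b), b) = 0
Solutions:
 g(b) = C1 + Integral(b/cos(b), b)


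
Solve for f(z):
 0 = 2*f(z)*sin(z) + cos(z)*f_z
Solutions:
 f(z) = C1*cos(z)^2


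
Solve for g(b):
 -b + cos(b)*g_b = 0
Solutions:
 g(b) = C1 + Integral(b/cos(b), b)


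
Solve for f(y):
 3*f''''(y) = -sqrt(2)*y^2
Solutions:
 f(y) = C1 + C2*y + C3*y^2 + C4*y^3 - sqrt(2)*y^6/1080


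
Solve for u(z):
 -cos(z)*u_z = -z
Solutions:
 u(z) = C1 + Integral(z/cos(z), z)


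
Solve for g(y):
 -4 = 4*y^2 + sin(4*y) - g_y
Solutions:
 g(y) = C1 + 4*y^3/3 + 4*y - cos(4*y)/4


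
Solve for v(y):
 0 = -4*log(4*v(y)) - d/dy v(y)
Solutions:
 Integral(1/(log(_y) + 2*log(2)), (_y, v(y)))/4 = C1 - y


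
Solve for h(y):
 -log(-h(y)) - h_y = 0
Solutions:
 -li(-h(y)) = C1 - y


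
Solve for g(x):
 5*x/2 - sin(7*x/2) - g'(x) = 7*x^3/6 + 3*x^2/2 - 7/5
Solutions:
 g(x) = C1 - 7*x^4/24 - x^3/2 + 5*x^2/4 + 7*x/5 + 2*cos(7*x/2)/7


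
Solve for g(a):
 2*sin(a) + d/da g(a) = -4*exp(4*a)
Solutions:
 g(a) = C1 - exp(4*a) + 2*cos(a)


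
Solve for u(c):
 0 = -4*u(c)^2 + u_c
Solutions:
 u(c) = -1/(C1 + 4*c)


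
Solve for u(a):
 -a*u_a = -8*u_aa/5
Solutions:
 u(a) = C1 + C2*erfi(sqrt(5)*a/4)


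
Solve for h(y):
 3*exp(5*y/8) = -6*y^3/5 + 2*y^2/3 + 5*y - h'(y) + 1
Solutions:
 h(y) = C1 - 3*y^4/10 + 2*y^3/9 + 5*y^2/2 + y - 24*exp(5*y/8)/5


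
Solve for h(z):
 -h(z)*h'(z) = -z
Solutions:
 h(z) = -sqrt(C1 + z^2)
 h(z) = sqrt(C1 + z^2)


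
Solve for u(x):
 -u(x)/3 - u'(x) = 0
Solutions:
 u(x) = C1*exp(-x/3)


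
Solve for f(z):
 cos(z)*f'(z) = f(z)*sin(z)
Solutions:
 f(z) = C1/cos(z)


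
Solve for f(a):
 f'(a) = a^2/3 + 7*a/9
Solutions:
 f(a) = C1 + a^3/9 + 7*a^2/18


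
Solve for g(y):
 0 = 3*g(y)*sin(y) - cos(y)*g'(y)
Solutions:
 g(y) = C1/cos(y)^3


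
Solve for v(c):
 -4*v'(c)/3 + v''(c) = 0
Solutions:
 v(c) = C1 + C2*exp(4*c/3)


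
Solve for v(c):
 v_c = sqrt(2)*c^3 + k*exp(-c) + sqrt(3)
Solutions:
 v(c) = C1 + sqrt(2)*c^4/4 + sqrt(3)*c - k*exp(-c)


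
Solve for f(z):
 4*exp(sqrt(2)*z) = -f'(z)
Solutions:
 f(z) = C1 - 2*sqrt(2)*exp(sqrt(2)*z)


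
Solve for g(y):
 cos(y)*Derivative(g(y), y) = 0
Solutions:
 g(y) = C1


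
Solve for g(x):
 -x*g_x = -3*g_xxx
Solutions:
 g(x) = C1 + Integral(C2*airyai(3^(2/3)*x/3) + C3*airybi(3^(2/3)*x/3), x)


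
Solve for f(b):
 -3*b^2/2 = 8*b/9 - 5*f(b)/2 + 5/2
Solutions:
 f(b) = 3*b^2/5 + 16*b/45 + 1


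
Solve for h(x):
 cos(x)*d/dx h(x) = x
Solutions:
 h(x) = C1 + Integral(x/cos(x), x)


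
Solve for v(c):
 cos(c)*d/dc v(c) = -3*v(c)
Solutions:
 v(c) = C1*(sin(c) - 1)^(3/2)/(sin(c) + 1)^(3/2)


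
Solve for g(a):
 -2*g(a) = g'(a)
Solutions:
 g(a) = C1*exp(-2*a)


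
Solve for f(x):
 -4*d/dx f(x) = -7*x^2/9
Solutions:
 f(x) = C1 + 7*x^3/108


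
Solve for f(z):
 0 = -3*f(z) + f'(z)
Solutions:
 f(z) = C1*exp(3*z)


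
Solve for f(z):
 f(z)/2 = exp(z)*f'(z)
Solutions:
 f(z) = C1*exp(-exp(-z)/2)


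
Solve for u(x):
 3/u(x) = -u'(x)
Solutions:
 u(x) = -sqrt(C1 - 6*x)
 u(x) = sqrt(C1 - 6*x)


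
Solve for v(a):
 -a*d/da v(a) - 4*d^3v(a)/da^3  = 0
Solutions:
 v(a) = C1 + Integral(C2*airyai(-2^(1/3)*a/2) + C3*airybi(-2^(1/3)*a/2), a)


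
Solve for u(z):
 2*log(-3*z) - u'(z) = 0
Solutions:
 u(z) = C1 + 2*z*log(-z) + 2*z*(-1 + log(3))


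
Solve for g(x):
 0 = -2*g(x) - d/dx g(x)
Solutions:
 g(x) = C1*exp(-2*x)


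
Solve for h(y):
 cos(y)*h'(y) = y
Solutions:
 h(y) = C1 + Integral(y/cos(y), y)


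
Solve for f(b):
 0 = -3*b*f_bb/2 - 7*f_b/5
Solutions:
 f(b) = C1 + C2*b^(1/15)


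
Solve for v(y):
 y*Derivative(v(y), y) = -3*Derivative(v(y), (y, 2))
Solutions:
 v(y) = C1 + C2*erf(sqrt(6)*y/6)


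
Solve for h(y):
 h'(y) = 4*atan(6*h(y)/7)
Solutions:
 Integral(1/atan(6*_y/7), (_y, h(y))) = C1 + 4*y


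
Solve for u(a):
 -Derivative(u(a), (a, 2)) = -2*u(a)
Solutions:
 u(a) = C1*exp(-sqrt(2)*a) + C2*exp(sqrt(2)*a)


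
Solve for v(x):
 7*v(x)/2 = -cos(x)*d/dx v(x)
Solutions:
 v(x) = C1*(sin(x) - 1)^(7/4)/(sin(x) + 1)^(7/4)


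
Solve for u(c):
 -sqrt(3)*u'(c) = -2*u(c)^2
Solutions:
 u(c) = -3/(C1 + 2*sqrt(3)*c)


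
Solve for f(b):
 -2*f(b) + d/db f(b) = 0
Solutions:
 f(b) = C1*exp(2*b)


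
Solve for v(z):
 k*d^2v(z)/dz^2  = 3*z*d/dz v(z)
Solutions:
 v(z) = C1 + C2*erf(sqrt(6)*z*sqrt(-1/k)/2)/sqrt(-1/k)


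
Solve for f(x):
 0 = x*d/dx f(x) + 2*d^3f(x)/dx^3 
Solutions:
 f(x) = C1 + Integral(C2*airyai(-2^(2/3)*x/2) + C3*airybi(-2^(2/3)*x/2), x)


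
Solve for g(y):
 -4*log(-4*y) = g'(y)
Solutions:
 g(y) = C1 - 4*y*log(-y) + 4*y*(1 - 2*log(2))


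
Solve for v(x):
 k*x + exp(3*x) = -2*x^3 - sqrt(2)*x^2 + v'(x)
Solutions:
 v(x) = C1 + k*x^2/2 + x^4/2 + sqrt(2)*x^3/3 + exp(3*x)/3


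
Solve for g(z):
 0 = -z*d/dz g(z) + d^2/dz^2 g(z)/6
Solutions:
 g(z) = C1 + C2*erfi(sqrt(3)*z)


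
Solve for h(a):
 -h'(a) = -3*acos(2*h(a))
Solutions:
 Integral(1/acos(2*_y), (_y, h(a))) = C1 + 3*a


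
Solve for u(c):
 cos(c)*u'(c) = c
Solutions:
 u(c) = C1 + Integral(c/cos(c), c)


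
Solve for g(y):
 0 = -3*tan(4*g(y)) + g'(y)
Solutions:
 g(y) = -asin(C1*exp(12*y))/4 + pi/4
 g(y) = asin(C1*exp(12*y))/4


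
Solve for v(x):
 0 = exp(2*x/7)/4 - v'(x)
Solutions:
 v(x) = C1 + 7*exp(2*x/7)/8


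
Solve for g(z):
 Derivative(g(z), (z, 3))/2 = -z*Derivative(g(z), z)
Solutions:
 g(z) = C1 + Integral(C2*airyai(-2^(1/3)*z) + C3*airybi(-2^(1/3)*z), z)


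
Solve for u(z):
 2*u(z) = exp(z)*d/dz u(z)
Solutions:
 u(z) = C1*exp(-2*exp(-z))


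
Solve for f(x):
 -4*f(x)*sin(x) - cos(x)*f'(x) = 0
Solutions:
 f(x) = C1*cos(x)^4


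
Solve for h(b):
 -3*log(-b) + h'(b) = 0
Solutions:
 h(b) = C1 + 3*b*log(-b) - 3*b


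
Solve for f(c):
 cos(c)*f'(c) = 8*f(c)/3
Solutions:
 f(c) = C1*(sin(c) + 1)^(4/3)/(sin(c) - 1)^(4/3)


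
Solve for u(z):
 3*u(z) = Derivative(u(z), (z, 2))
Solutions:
 u(z) = C1*exp(-sqrt(3)*z) + C2*exp(sqrt(3)*z)


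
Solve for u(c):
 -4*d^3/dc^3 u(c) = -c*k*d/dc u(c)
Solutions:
 u(c) = C1 + Integral(C2*airyai(2^(1/3)*c*k^(1/3)/2) + C3*airybi(2^(1/3)*c*k^(1/3)/2), c)


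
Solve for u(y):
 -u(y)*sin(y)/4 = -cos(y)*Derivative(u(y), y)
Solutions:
 u(y) = C1/cos(y)^(1/4)


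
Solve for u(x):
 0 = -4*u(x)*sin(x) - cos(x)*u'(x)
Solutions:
 u(x) = C1*cos(x)^4


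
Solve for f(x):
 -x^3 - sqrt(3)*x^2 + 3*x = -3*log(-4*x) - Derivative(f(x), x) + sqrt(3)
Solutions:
 f(x) = C1 + x^4/4 + sqrt(3)*x^3/3 - 3*x^2/2 - 3*x*log(-x) + x*(-6*log(2) + sqrt(3) + 3)


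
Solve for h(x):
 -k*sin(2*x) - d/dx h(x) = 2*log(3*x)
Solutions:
 h(x) = C1 + k*cos(2*x)/2 - 2*x*log(x) - 2*x*log(3) + 2*x


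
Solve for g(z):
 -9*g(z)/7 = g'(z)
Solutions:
 g(z) = C1*exp(-9*z/7)


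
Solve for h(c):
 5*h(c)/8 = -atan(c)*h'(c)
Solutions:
 h(c) = C1*exp(-5*Integral(1/atan(c), c)/8)


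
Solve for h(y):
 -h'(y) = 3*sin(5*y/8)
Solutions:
 h(y) = C1 + 24*cos(5*y/8)/5


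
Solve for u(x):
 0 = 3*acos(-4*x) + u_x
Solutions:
 u(x) = C1 - 3*x*acos(-4*x) - 3*sqrt(1 - 16*x^2)/4


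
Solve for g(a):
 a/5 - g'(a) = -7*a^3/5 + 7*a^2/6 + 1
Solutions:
 g(a) = C1 + 7*a^4/20 - 7*a^3/18 + a^2/10 - a


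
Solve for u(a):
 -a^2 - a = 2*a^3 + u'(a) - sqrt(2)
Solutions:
 u(a) = C1 - a^4/2 - a^3/3 - a^2/2 + sqrt(2)*a


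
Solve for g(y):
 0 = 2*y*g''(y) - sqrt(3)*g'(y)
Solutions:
 g(y) = C1 + C2*y^(sqrt(3)/2 + 1)


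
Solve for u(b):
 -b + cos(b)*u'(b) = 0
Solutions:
 u(b) = C1 + Integral(b/cos(b), b)


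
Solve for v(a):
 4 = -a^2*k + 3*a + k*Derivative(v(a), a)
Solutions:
 v(a) = C1 + a^3/3 - 3*a^2/(2*k) + 4*a/k


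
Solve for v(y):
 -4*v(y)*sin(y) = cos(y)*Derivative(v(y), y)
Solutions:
 v(y) = C1*cos(y)^4


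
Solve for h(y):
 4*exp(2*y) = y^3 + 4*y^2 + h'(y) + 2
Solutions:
 h(y) = C1 - y^4/4 - 4*y^3/3 - 2*y + 2*exp(2*y)


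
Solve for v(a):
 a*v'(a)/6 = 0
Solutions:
 v(a) = C1


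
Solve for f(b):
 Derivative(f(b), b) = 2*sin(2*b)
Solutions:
 f(b) = C1 - cos(2*b)


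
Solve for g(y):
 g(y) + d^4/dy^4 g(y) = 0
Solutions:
 g(y) = (C1*sin(sqrt(2)*y/2) + C2*cos(sqrt(2)*y/2))*exp(-sqrt(2)*y/2) + (C3*sin(sqrt(2)*y/2) + C4*cos(sqrt(2)*y/2))*exp(sqrt(2)*y/2)


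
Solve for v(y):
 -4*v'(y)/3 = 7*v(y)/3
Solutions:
 v(y) = C1*exp(-7*y/4)


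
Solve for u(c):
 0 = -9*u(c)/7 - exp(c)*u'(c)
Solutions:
 u(c) = C1*exp(9*exp(-c)/7)


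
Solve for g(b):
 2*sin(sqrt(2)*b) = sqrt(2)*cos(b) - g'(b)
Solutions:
 g(b) = C1 + sqrt(2)*sin(b) + sqrt(2)*cos(sqrt(2)*b)


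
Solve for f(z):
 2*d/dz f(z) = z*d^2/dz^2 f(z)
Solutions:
 f(z) = C1 + C2*z^3


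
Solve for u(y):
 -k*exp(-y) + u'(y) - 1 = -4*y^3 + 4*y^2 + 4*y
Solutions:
 u(y) = C1 - k*exp(-y) - y^4 + 4*y^3/3 + 2*y^2 + y


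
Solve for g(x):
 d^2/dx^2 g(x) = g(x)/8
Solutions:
 g(x) = C1*exp(-sqrt(2)*x/4) + C2*exp(sqrt(2)*x/4)


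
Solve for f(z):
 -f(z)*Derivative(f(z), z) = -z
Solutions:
 f(z) = -sqrt(C1 + z^2)
 f(z) = sqrt(C1 + z^2)


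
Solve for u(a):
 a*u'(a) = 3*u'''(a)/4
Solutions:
 u(a) = C1 + Integral(C2*airyai(6^(2/3)*a/3) + C3*airybi(6^(2/3)*a/3), a)


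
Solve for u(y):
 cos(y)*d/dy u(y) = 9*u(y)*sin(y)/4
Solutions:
 u(y) = C1/cos(y)^(9/4)


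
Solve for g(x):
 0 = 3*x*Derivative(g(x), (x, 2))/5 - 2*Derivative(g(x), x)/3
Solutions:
 g(x) = C1 + C2*x^(19/9)


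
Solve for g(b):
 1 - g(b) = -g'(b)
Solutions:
 g(b) = C1*exp(b) + 1


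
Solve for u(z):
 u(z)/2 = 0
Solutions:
 u(z) = 0


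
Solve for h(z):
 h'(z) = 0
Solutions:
 h(z) = C1


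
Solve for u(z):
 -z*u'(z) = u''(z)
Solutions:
 u(z) = C1 + C2*erf(sqrt(2)*z/2)


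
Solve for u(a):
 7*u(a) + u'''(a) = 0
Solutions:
 u(a) = C3*exp(-7^(1/3)*a) + (C1*sin(sqrt(3)*7^(1/3)*a/2) + C2*cos(sqrt(3)*7^(1/3)*a/2))*exp(7^(1/3)*a/2)


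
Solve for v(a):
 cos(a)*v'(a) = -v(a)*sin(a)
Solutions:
 v(a) = C1*cos(a)


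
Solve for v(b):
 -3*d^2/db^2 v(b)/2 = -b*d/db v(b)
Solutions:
 v(b) = C1 + C2*erfi(sqrt(3)*b/3)


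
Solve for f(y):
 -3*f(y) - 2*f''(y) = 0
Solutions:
 f(y) = C1*sin(sqrt(6)*y/2) + C2*cos(sqrt(6)*y/2)


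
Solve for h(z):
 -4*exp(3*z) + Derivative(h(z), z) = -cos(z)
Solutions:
 h(z) = C1 + 4*exp(3*z)/3 - sin(z)


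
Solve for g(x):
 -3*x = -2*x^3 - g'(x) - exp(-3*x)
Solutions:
 g(x) = C1 - x^4/2 + 3*x^2/2 + exp(-3*x)/3


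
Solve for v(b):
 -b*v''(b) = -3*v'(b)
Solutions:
 v(b) = C1 + C2*b^4


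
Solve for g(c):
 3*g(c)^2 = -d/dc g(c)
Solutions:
 g(c) = 1/(C1 + 3*c)


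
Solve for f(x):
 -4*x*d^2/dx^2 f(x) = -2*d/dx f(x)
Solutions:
 f(x) = C1 + C2*x^(3/2)


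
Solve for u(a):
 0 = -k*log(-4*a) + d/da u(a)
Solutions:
 u(a) = C1 + a*k*log(-a) + a*k*(-1 + 2*log(2))


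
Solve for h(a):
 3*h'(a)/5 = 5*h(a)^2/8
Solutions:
 h(a) = -24/(C1 + 25*a)


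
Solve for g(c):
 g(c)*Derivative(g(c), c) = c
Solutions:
 g(c) = -sqrt(C1 + c^2)
 g(c) = sqrt(C1 + c^2)


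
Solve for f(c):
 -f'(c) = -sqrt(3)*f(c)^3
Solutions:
 f(c) = -sqrt(2)*sqrt(-1/(C1 + sqrt(3)*c))/2
 f(c) = sqrt(2)*sqrt(-1/(C1 + sqrt(3)*c))/2


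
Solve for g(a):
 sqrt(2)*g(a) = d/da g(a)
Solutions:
 g(a) = C1*exp(sqrt(2)*a)


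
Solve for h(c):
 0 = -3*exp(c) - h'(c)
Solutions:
 h(c) = C1 - 3*exp(c)


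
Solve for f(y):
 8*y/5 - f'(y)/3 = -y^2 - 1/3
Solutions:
 f(y) = C1 + y^3 + 12*y^2/5 + y


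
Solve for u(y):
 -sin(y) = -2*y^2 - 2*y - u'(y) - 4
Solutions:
 u(y) = C1 - 2*y^3/3 - y^2 - 4*y - cos(y)


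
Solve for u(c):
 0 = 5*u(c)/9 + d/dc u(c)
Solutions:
 u(c) = C1*exp(-5*c/9)


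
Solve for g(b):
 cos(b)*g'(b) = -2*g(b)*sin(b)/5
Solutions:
 g(b) = C1*cos(b)^(2/5)


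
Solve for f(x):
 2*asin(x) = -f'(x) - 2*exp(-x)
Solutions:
 f(x) = C1 - 2*x*asin(x) - 2*sqrt(1 - x^2) + 2*exp(-x)


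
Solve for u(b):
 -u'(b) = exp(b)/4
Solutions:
 u(b) = C1 - exp(b)/4


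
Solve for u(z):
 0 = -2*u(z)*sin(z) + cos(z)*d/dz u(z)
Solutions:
 u(z) = C1/cos(z)^2


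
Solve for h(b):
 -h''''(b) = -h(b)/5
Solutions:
 h(b) = C1*exp(-5^(3/4)*b/5) + C2*exp(5^(3/4)*b/5) + C3*sin(5^(3/4)*b/5) + C4*cos(5^(3/4)*b/5)


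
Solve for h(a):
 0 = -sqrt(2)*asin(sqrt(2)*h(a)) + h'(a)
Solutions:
 Integral(1/asin(sqrt(2)*_y), (_y, h(a))) = C1 + sqrt(2)*a


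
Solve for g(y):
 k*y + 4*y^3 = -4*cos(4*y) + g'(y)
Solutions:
 g(y) = C1 + k*y^2/2 + y^4 + sin(4*y)


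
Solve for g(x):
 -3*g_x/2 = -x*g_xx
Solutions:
 g(x) = C1 + C2*x^(5/2)


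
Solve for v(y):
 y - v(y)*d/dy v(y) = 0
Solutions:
 v(y) = -sqrt(C1 + y^2)
 v(y) = sqrt(C1 + y^2)


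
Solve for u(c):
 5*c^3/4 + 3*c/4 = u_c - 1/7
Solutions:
 u(c) = C1 + 5*c^4/16 + 3*c^2/8 + c/7


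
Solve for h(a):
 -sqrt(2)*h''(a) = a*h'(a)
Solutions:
 h(a) = C1 + C2*erf(2^(1/4)*a/2)


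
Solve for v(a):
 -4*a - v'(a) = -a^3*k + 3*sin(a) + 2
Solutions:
 v(a) = C1 + a^4*k/4 - 2*a^2 - 2*a + 3*cos(a)


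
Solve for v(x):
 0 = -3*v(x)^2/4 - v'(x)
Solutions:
 v(x) = 4/(C1 + 3*x)


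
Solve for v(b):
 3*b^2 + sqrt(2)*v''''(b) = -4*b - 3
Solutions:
 v(b) = C1 + C2*b + C3*b^2 + C4*b^3 - sqrt(2)*b^6/240 - sqrt(2)*b^5/60 - sqrt(2)*b^4/16


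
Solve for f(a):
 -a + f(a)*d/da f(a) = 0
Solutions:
 f(a) = -sqrt(C1 + a^2)
 f(a) = sqrt(C1 + a^2)


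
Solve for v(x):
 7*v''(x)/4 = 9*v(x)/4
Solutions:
 v(x) = C1*exp(-3*sqrt(7)*x/7) + C2*exp(3*sqrt(7)*x/7)


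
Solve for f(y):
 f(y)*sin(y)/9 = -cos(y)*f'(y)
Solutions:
 f(y) = C1*cos(y)^(1/9)


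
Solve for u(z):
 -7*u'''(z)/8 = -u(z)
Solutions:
 u(z) = C3*exp(2*7^(2/3)*z/7) + (C1*sin(sqrt(3)*7^(2/3)*z/7) + C2*cos(sqrt(3)*7^(2/3)*z/7))*exp(-7^(2/3)*z/7)


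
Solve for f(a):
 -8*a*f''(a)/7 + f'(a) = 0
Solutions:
 f(a) = C1 + C2*a^(15/8)


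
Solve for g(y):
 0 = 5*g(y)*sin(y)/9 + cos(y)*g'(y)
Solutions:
 g(y) = C1*cos(y)^(5/9)


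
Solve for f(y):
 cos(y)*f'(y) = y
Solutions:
 f(y) = C1 + Integral(y/cos(y), y)


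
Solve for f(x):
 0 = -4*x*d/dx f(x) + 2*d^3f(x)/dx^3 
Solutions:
 f(x) = C1 + Integral(C2*airyai(2^(1/3)*x) + C3*airybi(2^(1/3)*x), x)


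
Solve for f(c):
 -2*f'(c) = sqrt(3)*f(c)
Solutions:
 f(c) = C1*exp(-sqrt(3)*c/2)


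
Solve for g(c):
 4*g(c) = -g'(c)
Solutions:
 g(c) = C1*exp(-4*c)


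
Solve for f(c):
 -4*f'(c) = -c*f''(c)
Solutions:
 f(c) = C1 + C2*c^5


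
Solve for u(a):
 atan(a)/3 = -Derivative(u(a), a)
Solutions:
 u(a) = C1 - a*atan(a)/3 + log(a^2 + 1)/6


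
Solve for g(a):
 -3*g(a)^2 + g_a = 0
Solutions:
 g(a) = -1/(C1 + 3*a)


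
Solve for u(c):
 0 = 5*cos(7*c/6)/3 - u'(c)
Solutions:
 u(c) = C1 + 10*sin(7*c/6)/7


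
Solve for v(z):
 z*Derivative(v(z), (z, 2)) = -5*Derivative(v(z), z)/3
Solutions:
 v(z) = C1 + C2/z^(2/3)


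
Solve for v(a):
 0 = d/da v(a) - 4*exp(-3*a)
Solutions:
 v(a) = C1 - 4*exp(-3*a)/3


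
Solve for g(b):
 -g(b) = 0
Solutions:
 g(b) = 0


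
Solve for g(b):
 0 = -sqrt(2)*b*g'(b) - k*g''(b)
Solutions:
 g(b) = C1 + C2*sqrt(k)*erf(2^(3/4)*b*sqrt(1/k)/2)


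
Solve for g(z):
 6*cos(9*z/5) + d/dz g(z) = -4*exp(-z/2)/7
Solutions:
 g(z) = C1 - 10*sin(9*z/5)/3 + 8*exp(-z/2)/7


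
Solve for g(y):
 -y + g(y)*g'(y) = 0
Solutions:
 g(y) = -sqrt(C1 + y^2)
 g(y) = sqrt(C1 + y^2)


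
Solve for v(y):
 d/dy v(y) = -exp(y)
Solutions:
 v(y) = C1 - exp(y)


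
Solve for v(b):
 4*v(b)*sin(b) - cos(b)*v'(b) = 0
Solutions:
 v(b) = C1/cos(b)^4


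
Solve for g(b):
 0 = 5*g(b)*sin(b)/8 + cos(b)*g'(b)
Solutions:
 g(b) = C1*cos(b)^(5/8)


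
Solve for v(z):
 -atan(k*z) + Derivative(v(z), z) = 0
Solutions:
 v(z) = C1 + Piecewise((z*atan(k*z) - log(k^2*z^2 + 1)/(2*k), Ne(k, 0)), (0, True))


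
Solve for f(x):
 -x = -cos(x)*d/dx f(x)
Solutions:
 f(x) = C1 + Integral(x/cos(x), x)


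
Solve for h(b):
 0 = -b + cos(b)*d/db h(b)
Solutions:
 h(b) = C1 + Integral(b/cos(b), b)


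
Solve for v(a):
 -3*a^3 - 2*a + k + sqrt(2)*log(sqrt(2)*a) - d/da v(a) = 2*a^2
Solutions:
 v(a) = C1 - 3*a^4/4 - 2*a^3/3 - a^2 + a*k + sqrt(2)*a*log(a) - sqrt(2)*a + sqrt(2)*a*log(2)/2


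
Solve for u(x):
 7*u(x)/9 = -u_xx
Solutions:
 u(x) = C1*sin(sqrt(7)*x/3) + C2*cos(sqrt(7)*x/3)


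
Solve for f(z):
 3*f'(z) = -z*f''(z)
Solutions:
 f(z) = C1 + C2/z^2


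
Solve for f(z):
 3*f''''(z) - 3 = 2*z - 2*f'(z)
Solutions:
 f(z) = C1 + C4*exp(-2^(1/3)*3^(2/3)*z/3) + z^2/2 + 3*z/2 + (C2*sin(2^(1/3)*3^(1/6)*z/2) + C3*cos(2^(1/3)*3^(1/6)*z/2))*exp(2^(1/3)*3^(2/3)*z/6)


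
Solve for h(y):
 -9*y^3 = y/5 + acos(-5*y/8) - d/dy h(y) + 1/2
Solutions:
 h(y) = C1 + 9*y^4/4 + y^2/10 + y*acos(-5*y/8) + y/2 + sqrt(64 - 25*y^2)/5


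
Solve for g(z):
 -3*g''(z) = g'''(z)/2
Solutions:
 g(z) = C1 + C2*z + C3*exp(-6*z)


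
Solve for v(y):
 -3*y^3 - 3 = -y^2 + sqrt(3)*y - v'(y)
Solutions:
 v(y) = C1 + 3*y^4/4 - y^3/3 + sqrt(3)*y^2/2 + 3*y


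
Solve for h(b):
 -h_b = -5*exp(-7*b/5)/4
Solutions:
 h(b) = C1 - 25*exp(-7*b/5)/28


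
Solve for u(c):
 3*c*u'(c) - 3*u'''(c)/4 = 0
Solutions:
 u(c) = C1 + Integral(C2*airyai(2^(2/3)*c) + C3*airybi(2^(2/3)*c), c)


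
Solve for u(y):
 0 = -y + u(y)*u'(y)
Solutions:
 u(y) = -sqrt(C1 + y^2)
 u(y) = sqrt(C1 + y^2)


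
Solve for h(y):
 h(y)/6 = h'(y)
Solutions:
 h(y) = C1*exp(y/6)


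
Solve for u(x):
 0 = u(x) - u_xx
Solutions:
 u(x) = C1*exp(-x) + C2*exp(x)
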